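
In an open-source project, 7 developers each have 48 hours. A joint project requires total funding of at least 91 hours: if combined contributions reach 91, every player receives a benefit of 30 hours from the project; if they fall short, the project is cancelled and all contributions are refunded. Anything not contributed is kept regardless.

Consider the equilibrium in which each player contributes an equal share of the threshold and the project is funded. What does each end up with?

65 hours

Equal share of the threshold: 91/7 = 13.
At this profile no one gains by cutting their contribution: any cut drops the total below 91, the project is cancelled, contributions are refunded, and the deviator ends with 48, which is less than 48 − 13 + 30 = 65. Contributing more than 13 just wastes the excess. So contributing exactly 13 is a best response.
Each player's payoff: 48 − 13 + 30 = 65.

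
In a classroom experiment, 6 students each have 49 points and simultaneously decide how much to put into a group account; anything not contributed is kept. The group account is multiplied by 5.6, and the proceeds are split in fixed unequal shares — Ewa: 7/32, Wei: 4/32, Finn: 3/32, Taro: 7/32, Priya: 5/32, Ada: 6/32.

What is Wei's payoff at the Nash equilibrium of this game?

151.90 points

A player with share s gets back 5.6·s per unit contributed, so full contribution is dominant for anyone with s > 1/5.6 = 0.1786 and zero contribution is dominant for anyone below.
Ewa, Taro and Ada clear that bar, contributing 49 each; the remaining 3 contribute 0. Total contributed: 147.
Wei keeps 49 and receives 5.6 × 147 × 4/32 = 102.90 from the group account, for a payoff of 151.90.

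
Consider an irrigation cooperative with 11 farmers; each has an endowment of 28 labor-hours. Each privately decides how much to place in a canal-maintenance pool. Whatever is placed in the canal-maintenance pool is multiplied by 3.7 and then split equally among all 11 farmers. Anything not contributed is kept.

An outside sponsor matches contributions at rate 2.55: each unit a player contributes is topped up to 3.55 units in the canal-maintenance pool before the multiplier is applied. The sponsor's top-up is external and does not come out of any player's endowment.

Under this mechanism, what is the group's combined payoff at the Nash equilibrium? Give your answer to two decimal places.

Under the mechanism each unit contributed yields 3.7 × 3.55 / 11 = 1.1941 back to its contributor per unit of net cost, which exceeds 1, making full contribution the dominant choice for everyone.
So the Nash equilibrium is full contribution by all 11; the group earns 3.7 × 3.55 × 308 = 4045.58.

4045.58 labor-hours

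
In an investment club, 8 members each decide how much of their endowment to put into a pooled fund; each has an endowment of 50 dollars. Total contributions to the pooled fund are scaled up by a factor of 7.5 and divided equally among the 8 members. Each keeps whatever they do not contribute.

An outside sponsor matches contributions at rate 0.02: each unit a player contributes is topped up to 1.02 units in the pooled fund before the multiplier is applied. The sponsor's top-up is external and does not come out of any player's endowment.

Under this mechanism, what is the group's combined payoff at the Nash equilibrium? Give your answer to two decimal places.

400.00 dollars

The effective private return is 7.5 × 1.02 / 8 = 0.9563, which is still under 1, so the mechanism doesn't change anyone's dominant strategy: zero contribution.
At the Nash equilibrium no one contributes; group total payoff = 8 × 50 = 400.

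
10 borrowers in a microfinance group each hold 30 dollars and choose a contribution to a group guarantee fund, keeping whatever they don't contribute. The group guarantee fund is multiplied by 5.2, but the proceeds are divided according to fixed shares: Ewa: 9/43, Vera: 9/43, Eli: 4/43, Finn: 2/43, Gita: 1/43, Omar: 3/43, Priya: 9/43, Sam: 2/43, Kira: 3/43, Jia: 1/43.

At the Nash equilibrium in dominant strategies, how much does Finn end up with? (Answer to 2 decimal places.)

A player with share s gets back 5.2·s per unit contributed, so full contribution is dominant for anyone with s > 1/5.2 = 0.1923 and zero contribution is dominant for anyone below.
Ewa, Vera and Priya are above the threshold, contributing 30 each; the remaining 7 contribute 0. Total contributed: 90.
Finn keeps 30 and receives 5.2 × 90 × 2/43 = 21.77 from the group guarantee fund, for a payoff of 51.77.

51.77 dollars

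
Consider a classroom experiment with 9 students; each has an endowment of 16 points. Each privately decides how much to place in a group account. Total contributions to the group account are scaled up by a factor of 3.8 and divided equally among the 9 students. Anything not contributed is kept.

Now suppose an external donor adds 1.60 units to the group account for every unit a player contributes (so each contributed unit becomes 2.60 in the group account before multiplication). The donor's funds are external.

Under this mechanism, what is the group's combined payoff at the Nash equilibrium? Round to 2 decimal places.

With the mechanism, a contributed unit returns 3.8 × 2.60 / 9 = 1.0978 per unit of net cost to the contributor — now above 1 — so contributing fully is weakly dominant for every player.
At the Nash equilibrium everyone contributes 16. Group total payoff = 3.8 × 2.60 × 144 = 1422.72.

1422.72 points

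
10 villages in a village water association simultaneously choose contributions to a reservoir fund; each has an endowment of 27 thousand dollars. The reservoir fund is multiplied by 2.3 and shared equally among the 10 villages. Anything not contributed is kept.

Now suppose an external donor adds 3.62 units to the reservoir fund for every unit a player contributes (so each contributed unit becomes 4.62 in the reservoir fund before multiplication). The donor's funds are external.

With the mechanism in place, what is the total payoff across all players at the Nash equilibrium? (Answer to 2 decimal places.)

2869.02 thousand dollars

Under the mechanism each unit contributed yields 2.3 × 4.62 / 10 = 1.0626 back to its contributor per unit of net cost, which exceeds 1, making full contribution the dominant choice for everyone.
So the Nash equilibrium is full contribution by all 10; the group earns 2.3 × 4.62 × 270 = 2869.02.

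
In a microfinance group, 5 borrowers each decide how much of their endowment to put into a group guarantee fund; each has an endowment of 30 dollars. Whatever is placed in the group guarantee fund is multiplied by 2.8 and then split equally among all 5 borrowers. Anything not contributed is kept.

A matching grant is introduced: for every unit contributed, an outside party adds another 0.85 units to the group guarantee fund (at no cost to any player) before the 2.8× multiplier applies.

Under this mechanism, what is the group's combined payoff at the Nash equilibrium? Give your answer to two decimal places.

777.00 dollars

With the mechanism, a contributed unit returns 2.8 × 1.85 / 5 = 1.0360 per unit of net cost to the contributor — now above 1 — so contributing fully is weakly dominant for every player.
So the Nash equilibrium is full contribution by all 5; the group earns 2.8 × 1.85 × 150 = 777.00.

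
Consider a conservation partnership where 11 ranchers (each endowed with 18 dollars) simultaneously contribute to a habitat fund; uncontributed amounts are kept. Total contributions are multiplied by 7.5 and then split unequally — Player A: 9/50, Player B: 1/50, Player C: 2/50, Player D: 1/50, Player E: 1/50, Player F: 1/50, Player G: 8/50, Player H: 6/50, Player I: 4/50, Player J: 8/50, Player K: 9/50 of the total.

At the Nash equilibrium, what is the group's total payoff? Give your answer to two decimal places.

A player with share s gets back 7.5·s per unit contributed, so full contribution is dominant for anyone with s > 1/7.5 = 0.1333 and zero contribution is dominant for anyone below.
The shares above 0.1333 belong to Player A, Player G, Player J and Player K, contributing 18 each; the remaining 7 contribute 0. Total contributed: 72.
The habitat fund pays out 7.5 × 72 = 540.00 in total (split across the unequal shares, but the aggregate is all that matters for the group sum).
The 7 free-riders keep 18 each, adding 126. Group total = 126 + 540.00 = 666.00.

666.00 dollars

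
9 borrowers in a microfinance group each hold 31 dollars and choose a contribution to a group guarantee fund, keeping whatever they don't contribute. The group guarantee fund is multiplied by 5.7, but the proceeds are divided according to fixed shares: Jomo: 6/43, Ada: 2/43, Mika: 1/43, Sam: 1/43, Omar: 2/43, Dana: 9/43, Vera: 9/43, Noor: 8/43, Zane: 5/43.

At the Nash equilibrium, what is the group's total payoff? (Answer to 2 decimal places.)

For player j, contributing a unit is worthwhile iff 5.7 × (j's share) ≥ 1, i.e. iff j's share is at least 0.1754.
The shares above 0.1754 belong to Dana, Vera and Noor, contributing 31 each; the remaining 6 contribute 0. Total contributed: 93.
The group guarantee fund pays out 5.7 × 93 = 530.10 in total (split across the unequal shares, but the aggregate is all that matters for the group sum).
The 6 free-riders keep 31 each, adding 186. Group total = 186 + 530.10 = 716.10.

716.10 dollars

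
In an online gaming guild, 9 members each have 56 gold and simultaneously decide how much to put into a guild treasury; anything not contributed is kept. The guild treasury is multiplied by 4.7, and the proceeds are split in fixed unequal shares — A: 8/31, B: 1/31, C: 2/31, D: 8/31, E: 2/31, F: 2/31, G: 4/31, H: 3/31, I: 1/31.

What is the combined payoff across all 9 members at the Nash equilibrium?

Each unit j contributes comes back to j as 4.7 × (j's share), so j prefers to contribute only if that share exceeds 1/4.7 = 0.2128; otherwise keeping the unit dominates.
A and D clear that bar, contributing 56 each; the remaining 7 contribute 0. Total contributed: 112.
The guild treasury pays out 4.7 × 112 = 526.40 in total (split across the unequal shares, but the aggregate is all that matters for the group sum).
The 7 free-riders keep 56 each, adding 392. Group total = 392 + 526.40 = 918.40.

918.40 gold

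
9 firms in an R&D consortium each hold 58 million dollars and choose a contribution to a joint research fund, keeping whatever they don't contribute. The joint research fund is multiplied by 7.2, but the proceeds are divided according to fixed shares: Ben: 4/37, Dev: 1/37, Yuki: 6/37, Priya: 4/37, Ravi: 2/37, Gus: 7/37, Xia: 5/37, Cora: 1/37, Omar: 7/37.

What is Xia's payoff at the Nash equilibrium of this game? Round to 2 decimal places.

227.30 million dollars

Player j's private return per contributed unit is 7.2 × (j's share). Contributing is weakly dominant for j when that share is at least 1/7.2 = 0.1389, and contributing 0 is dominant otherwise.
Yuki, Gus and Omar are above the threshold, contributing 58 each; the remaining 6 contribute 0. Total contributed: 174.
Xia keeps 58 and receives 7.2 × 174 × 5/37 = 169.30 from the joint research fund, for a payoff of 227.30.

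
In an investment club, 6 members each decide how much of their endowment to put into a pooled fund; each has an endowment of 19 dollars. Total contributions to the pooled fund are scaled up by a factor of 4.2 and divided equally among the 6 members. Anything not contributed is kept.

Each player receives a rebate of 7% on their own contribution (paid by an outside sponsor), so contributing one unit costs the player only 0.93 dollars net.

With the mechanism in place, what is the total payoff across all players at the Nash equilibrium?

With the mechanism, a contributed unit returns (4.2/6) / 0.93 = 0.7527 per unit of net cost — still below 1 — so contributing 0 remains dominant for every player.
Everyone keeps their endowment and the group total is 6 × 19 = 114.

114.00 dollars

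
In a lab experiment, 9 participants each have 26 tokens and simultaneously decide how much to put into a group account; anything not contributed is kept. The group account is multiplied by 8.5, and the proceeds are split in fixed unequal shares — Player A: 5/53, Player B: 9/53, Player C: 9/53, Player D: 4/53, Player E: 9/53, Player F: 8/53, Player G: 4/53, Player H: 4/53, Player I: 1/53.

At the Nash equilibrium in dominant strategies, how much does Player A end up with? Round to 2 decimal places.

Player j's private return per contributed unit is 8.5 × (j's share). Contributing is weakly dominant for j when that share is at least 1/8.5 = 0.1176, and contributing 0 is dominant otherwise.
Player B, Player C, Player E and Player F are above the threshold, contributing 26 each; the remaining 5 contribute 0. Total contributed: 104.
Player A keeps 26 and receives 8.5 × 104 × 5/53 = 83.40 from the group account, for a payoff of 109.40.

109.40 tokens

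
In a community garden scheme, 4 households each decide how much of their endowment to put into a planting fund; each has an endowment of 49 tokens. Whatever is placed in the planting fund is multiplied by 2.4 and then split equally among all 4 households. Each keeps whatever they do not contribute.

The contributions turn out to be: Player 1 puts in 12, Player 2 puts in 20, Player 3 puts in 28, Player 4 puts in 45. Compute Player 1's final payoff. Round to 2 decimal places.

Total contributed: 12 + 20 + 28 + 45 = 105.
Each receives 2.4 × 105 / 4 = 63.00 from the planting fund.
Player 1 keeps 49 − 12 = 37, so Player 1's payoff is 37 + 63.00 = 100.00.

100.00 tokens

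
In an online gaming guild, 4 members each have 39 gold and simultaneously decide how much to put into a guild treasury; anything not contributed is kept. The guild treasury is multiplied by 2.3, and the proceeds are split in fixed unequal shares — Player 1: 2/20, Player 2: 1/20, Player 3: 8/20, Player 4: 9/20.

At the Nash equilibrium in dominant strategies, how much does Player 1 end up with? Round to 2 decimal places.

Player j's private return per contributed unit is 2.3 × (j's share). Contributing is weakly dominant for j when that share is at least 1/2.3 = 0.4348, and contributing 0 is dominant otherwise.
Player 4 alone (share 9/20) is above the threshold, contributing 39; the remaining 3 contribute 0. Total contributed: 39.
Player 1 keeps 39 and receives 2.3 × 39 × 2/20 = 8.97 from the guild treasury, for a payoff of 47.97.

47.97 gold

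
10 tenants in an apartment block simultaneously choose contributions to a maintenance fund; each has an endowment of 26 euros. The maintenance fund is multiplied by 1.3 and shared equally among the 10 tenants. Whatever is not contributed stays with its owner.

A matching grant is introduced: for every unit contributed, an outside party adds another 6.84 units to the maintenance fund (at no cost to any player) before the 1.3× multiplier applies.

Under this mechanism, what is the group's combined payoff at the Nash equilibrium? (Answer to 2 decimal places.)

2649.92 euros

The effective private return per unit is now 1.3 × 7.84 / 10 = 1.0192 > 1, so every player's dominant strategy flips to full contribution.
At the Nash equilibrium everyone contributes 26. Group total payoff = 1.3 × 7.84 × 260 = 2649.92.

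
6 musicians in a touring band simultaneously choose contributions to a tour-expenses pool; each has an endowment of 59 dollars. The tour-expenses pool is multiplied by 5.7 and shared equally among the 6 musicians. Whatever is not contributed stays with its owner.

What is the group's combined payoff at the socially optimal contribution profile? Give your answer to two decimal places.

2017.80 dollars

Each contributed unit returns 5.700 to the group as a whole (0.9500 to each of 6 players), which exceeds 1, so the social optimum is full contribution: group total = 5.700 × 354 = 2017.80.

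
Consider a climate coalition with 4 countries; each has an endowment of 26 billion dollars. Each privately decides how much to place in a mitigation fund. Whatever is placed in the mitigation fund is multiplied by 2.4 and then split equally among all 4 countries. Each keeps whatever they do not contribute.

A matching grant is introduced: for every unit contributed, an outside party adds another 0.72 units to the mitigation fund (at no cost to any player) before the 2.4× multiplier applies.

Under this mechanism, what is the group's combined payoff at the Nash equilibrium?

Under the mechanism each unit contributed yields 2.4 × 1.72 / 4 = 1.0320 back to its contributor per unit of net cost, which exceeds 1, making full contribution the dominant choice for everyone.
At the Nash equilibrium everyone contributes 26. Group total payoff = 2.4 × 1.72 × 104 = 429.31.

429.31 billion dollars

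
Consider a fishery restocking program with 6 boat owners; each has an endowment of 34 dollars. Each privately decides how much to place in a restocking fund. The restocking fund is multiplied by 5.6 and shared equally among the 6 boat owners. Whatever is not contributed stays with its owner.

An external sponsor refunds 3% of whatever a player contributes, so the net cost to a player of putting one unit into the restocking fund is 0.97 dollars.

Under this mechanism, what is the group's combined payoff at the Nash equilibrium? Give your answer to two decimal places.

204.00 dollars

Even with the mechanism, each unit contributed returns only (5.6/6) / 0.97 = 0.9622 per unit of net cost, so contributing nothing is still dominant.
At the Nash equilibrium no one contributes; group total payoff = 6 × 34 = 204.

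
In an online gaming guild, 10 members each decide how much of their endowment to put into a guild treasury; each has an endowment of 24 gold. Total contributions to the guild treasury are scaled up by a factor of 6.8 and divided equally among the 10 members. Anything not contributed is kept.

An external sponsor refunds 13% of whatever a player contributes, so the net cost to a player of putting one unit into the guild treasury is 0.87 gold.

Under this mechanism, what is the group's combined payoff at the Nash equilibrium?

240.00 gold

The effective private return is (6.8/10) / 0.87 = 0.7816, which is still under 1, so the mechanism doesn't change anyone's dominant strategy: zero contribution.
Everyone keeps their endowment and the group total is 10 × 24 = 240.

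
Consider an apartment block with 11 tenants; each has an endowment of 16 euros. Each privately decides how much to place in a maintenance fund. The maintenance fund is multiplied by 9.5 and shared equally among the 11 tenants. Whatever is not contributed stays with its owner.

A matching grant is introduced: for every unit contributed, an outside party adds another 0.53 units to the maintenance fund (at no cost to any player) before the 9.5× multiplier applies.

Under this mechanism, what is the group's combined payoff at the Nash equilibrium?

2558.16 euros

With the mechanism, a contributed unit returns 9.5 × 1.53 / 11 = 1.3214 per unit of net cost to the contributor — now above 1 — so contributing fully is weakly dominant for every player.
At the Nash equilibrium everyone contributes 16. Group total payoff = 9.5 × 1.53 × 176 = 2558.16.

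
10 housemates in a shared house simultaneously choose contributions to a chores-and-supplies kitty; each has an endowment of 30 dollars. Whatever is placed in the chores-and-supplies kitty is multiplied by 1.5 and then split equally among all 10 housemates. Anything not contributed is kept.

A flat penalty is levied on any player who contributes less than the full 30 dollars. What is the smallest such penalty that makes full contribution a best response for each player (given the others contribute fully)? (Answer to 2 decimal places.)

Given the others contribute fully, the best deviation is to contribute 0 (any partial contribution still incurs the fine and gives up units whose private return 0.1500 is below 1).
Deviating from 30 to 0 saves 30 dollars but forfeits the deviator's share of the drop in the chores-and-supplies kitty: 1.5/10 × 30 = 4.50.
So the deviation gain is 30 − 4.50 = 25.50, and the fine must be at least 25.50 dollars to wipe it out.

25.50 dollars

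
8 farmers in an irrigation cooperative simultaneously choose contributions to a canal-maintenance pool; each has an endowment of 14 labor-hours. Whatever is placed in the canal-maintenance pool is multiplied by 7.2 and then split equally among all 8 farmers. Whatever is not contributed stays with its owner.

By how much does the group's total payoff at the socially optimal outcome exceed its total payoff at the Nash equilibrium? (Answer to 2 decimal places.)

694.40 labor-hours

Each contributed unit returns 7.2/8 = 0.9000 to its contributor — below 1 — so contributing 0 is dominant for every player. At the Nash equilibrium everyone keeps their 14, and the group total is 8 × 14 = 112.
Each contributed unit returns 7.200 to the group as a whole (0.9000 to each of 8 players), which exceeds 1, so the social optimum is full contribution: group total = 7.200 × 112 = 806.40.
Efficiency loss = 806.40 − 112 = 694.40.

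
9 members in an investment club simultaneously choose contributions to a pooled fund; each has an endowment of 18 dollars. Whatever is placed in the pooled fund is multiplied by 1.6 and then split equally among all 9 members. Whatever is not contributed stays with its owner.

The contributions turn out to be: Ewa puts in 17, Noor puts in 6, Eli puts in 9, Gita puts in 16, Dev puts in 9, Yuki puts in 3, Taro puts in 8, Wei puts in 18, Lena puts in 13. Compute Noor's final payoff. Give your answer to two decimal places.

Total contributed: 17 + 6 + 9 + 16 + 9 + 3 + 8 + 18 + 13 = 99.
Each receives 1.6 × 99 / 9 = 17.60 from the pooled fund.
Noor keeps 18 − 6 = 12, so Noor's payoff is 12 + 17.60 = 29.60.

29.60 dollars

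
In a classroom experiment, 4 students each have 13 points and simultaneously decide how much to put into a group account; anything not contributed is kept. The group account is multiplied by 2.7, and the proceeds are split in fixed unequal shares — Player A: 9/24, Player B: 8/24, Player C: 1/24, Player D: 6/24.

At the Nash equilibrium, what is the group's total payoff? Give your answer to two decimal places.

74.10 points

For player j, contributing a unit is worthwhile iff 2.7 × (j's share) ≥ 1, i.e. iff j's share is at least 0.3704.
Player A alone (share 9/24) is above the threshold, contributing 13; the remaining 3 contribute 0. Total contributed: 13.
The group account pays out 2.7 × 13 = 35.10 in total (split across the unequal shares, but the aggregate is all that matters for the group sum).
The 3 free-riders keep 13 each, adding 39. Group total = 39 + 35.10 = 74.10.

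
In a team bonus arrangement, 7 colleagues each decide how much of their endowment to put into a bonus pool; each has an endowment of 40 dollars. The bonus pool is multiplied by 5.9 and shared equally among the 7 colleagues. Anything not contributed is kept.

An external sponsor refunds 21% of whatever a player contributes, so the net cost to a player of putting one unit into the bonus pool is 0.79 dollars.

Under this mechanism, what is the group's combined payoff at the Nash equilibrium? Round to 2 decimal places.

1710.80 dollars

Under the mechanism each unit contributed yields (5.9/7) / 0.79 = 1.0669 back to its contributor per unit of net cost, which exceeds 1, making full contribution the dominant choice for everyone.
So the Nash equilibrium is full contribution by all 7; the group earns 7 × (40 × 0.21 + 5.9 × 40) = 1710.80.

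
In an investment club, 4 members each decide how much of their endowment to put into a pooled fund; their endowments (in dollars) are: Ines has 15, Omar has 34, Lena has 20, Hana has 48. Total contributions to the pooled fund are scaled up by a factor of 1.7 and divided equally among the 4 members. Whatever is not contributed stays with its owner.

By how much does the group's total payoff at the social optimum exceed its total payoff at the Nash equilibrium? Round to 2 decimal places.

81.90 dollars

The private return per contributed unit is 1.7/4 = 0.4250 < 1 for every player regardless of endowment, so the Nash equilibrium is zero contribution and the group total is Σ E_j = 15 + 34 + 20 + 48 = 117.
Each contributed unit returns 1.700 to the group, so the social optimum is full contribution by everyone: group total = 1.700 × 117 = 198.90.
Efficiency loss = (1.700 − 1) × 117 = 81.90.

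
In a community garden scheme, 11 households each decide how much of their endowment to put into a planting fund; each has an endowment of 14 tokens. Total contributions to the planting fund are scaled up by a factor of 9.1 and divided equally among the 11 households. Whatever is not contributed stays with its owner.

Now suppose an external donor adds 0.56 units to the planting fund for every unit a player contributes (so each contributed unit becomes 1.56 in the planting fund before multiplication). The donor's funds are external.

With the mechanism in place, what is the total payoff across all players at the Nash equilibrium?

Under the mechanism each unit contributed yields 9.1 × 1.56 / 11 = 1.2905 back to its contributor per unit of net cost, which exceeds 1, making full contribution the dominant choice for everyone.
At the Nash equilibrium everyone contributes 14. Group total payoff = 9.1 × 1.56 × 154 = 2186.18.

2186.18 tokens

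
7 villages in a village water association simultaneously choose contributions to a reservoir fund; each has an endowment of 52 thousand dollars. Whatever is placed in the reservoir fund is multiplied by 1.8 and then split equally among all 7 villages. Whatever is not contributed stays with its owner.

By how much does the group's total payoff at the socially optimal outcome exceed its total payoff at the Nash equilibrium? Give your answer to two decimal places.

Each contributed unit returns 1.8/7 = 0.2571 to its contributor — below 1 — so contributing 0 is dominant for every player. At the Nash equilibrium everyone keeps their 52, and the group total is 7 × 52 = 364.
Each contributed unit returns 1.800 to the group as a whole (0.2571 to each of 7 players), which exceeds 1, so the social optimum is full contribution: group total = 1.800 × 364 = 655.20.
Efficiency loss = 655.20 − 364 = 291.20.

291.20 thousand dollars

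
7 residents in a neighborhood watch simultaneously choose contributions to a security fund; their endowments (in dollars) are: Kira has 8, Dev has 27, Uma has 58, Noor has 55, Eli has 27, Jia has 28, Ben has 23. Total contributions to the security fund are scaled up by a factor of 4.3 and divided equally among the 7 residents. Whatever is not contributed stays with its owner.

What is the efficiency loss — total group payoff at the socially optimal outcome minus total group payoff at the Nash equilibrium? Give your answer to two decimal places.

745.80 dollars

The private return per contributed unit is 4.3/7 = 0.6143 < 1 for every player regardless of endowment, so the Nash equilibrium is zero contribution and the group total is Σ E_j = 8 + 27 + 58 + 55 + 27 + 28 + 23 = 226.
Each contributed unit returns 4.300 to the group, so the social optimum is full contribution by everyone: group total = 4.300 × 226 = 971.80.
Efficiency loss = (4.300 − 1) × 226 = 745.80.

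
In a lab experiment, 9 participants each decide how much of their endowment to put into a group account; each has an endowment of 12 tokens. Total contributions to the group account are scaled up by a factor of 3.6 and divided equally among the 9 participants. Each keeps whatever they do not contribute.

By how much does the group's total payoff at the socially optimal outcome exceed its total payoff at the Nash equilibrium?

Each contributed unit returns 3.6/9 = 0.4000 to its contributor — below 1 — so contributing 0 is dominant for every player. At the Nash equilibrium everyone keeps their 12, and the group total is 9 × 12 = 108.
Each contributed unit returns 3.600 to the group as a whole (0.4000 to each of 9 players), which exceeds 1, so the social optimum is full contribution: group total = 3.600 × 108 = 388.80.
Efficiency loss = 388.80 − 108 = 280.80.

280.80 tokens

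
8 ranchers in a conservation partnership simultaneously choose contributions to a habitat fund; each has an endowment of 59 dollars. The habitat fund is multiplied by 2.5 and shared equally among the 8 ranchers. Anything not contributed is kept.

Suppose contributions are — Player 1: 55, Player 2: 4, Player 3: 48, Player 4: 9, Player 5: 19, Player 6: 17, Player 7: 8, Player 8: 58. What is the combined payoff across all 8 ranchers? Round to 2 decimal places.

799.00 dollars

Total contributed: 55 + 4 + 48 + 9 + 19 + 17 + 8 + 58 = 218; total kept: 8 × 59 − 218 = 254.
The habitat fund pays out 2.5 × 218 = 545.00 in aggregate.
Group total = 254 + 545.00 = 799.00.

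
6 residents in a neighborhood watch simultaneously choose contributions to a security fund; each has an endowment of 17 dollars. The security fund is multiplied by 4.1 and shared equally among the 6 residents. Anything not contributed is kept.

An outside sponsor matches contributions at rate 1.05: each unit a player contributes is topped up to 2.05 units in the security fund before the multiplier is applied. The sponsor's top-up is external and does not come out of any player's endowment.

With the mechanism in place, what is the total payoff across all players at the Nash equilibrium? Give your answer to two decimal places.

857.31 dollars

With the mechanism, a contributed unit returns 4.1 × 2.05 / 6 = 1.4008 per unit of net cost to the contributor — now above 1 — so contributing fully is weakly dominant for every player.
At the Nash equilibrium everyone contributes 17. Group total payoff = 4.1 × 2.05 × 102 = 857.31.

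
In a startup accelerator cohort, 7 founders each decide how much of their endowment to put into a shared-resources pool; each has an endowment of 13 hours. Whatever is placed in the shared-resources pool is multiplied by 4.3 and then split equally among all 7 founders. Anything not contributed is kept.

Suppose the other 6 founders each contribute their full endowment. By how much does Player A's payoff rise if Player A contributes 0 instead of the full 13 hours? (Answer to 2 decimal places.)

5.01 hours

Switching from a contribution of 13 to 0 lets Player A keep an extra 13 hours, but lowers the shared-resources pool by 13, which costs Player A their own share of that drop: 4.3/7 × 13 = 7.99.
Net gain = 13 − 7.99 = 5.01. The private return per contributed unit (0.6143) is below 1, so free-riding is indeed the best response regardless of what the others do.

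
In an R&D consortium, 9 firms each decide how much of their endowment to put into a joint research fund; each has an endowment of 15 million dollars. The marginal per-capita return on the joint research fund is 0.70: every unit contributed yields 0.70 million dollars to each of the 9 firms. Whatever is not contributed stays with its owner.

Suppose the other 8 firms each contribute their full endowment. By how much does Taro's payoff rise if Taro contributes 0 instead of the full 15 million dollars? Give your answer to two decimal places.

Switching from a contribution of 15 to 0 lets Taro keep an extra 15 million dollars, but lowers the joint research fund by 15, which costs Taro their own share of that drop: 0.70 × 15 = 10.50.
Net gain = 15 − 10.50 = 4.50. The private return per contributed unit (0.70) is below 1, so free-riding is indeed the best response regardless of what the others do.

4.50 million dollars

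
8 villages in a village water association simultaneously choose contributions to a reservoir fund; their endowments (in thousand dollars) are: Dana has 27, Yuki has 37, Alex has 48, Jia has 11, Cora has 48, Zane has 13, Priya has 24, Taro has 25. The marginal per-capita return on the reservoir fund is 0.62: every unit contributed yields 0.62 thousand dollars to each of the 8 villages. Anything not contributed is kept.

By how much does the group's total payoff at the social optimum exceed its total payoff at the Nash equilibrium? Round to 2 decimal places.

922.68 thousand dollars

The private return per contributed unit is 0.62 < 1 for everyone, so the Nash equilibrium is zero contribution and the group total is Σ E_j = 27 + 37 + 48 + 11 + 48 + 13 + 24 + 25 = 233.
Each contributed unit returns 4.960 to the group, so the social optimum is full contribution by everyone: group total = 4.960 × 233 = 1155.68.
Efficiency loss = (4.960 − 1) × 233 = 922.68.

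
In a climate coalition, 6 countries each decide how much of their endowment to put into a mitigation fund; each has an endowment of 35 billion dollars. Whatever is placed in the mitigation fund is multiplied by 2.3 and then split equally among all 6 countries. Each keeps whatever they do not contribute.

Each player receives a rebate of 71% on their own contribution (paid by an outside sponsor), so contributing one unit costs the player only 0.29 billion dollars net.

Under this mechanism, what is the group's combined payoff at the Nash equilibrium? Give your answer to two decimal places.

The effective private return per unit is now (2.3/6) / 0.29 = 1.3218 > 1, so every player's dominant strategy flips to full contribution.
So the Nash equilibrium is full contribution by all 6; the group earns 6 × (35 × 0.71 + 2.3 × 35) = 632.10.

632.10 billion dollars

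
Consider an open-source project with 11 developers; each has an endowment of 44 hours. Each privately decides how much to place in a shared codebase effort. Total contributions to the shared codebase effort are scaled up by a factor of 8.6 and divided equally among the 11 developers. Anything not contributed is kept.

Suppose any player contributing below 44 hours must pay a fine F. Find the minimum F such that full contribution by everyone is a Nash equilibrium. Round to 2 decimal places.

9.60 hours

Given the others contribute fully, the best deviation is to contribute 0 (any partial contribution still incurs the fine and gives up units whose private return 0.7818 is below 1).
Deviating from 44 to 0 saves 44 hours but forfeits the deviator's share of the drop in the shared codebase effort: 8.6/11 × 44 = 34.40.
So the deviation gain is 44 − 34.40 = 9.60, and the fine must be at least 9.60 hours to wipe it out.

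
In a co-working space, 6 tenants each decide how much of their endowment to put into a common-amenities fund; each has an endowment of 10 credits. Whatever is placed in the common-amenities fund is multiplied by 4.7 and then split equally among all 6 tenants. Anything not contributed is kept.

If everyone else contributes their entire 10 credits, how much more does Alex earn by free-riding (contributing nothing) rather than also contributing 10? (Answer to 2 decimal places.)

2.17 credits

Switching from a contribution of 10 to 0 lets Alex keep an extra 10 credits, but lowers the common-amenities fund by 10, which costs Alex their own share of that drop: 4.7/6 × 10 = 7.83.
Net gain = 10 − 7.83 = 2.17. The private return per contributed unit (0.7833) is below 1, so free-riding is indeed the best response regardless of what the others do.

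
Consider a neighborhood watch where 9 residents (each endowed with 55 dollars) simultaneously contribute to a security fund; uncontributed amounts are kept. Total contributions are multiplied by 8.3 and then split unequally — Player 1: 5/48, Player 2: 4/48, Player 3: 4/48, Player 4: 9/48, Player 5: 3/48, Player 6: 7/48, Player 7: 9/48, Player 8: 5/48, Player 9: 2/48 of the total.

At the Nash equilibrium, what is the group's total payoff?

Each unit j contributes comes back to j as 8.3 × (j's share), so j prefers to contribute only if that share exceeds 1/8.3 = 0.1205; otherwise keeping the unit dominates.
Player 4, Player 6 and Player 7 are above the threshold, contributing 55 each; the remaining 6 contribute 0. Total contributed: 165.
The security fund pays out 8.3 × 165 = 1369.50 in total (split across the unequal shares, but the aggregate is all that matters for the group sum).
The 6 free-riders keep 55 each, adding 330. Group total = 330 + 1369.50 = 1699.50.

1699.50 dollars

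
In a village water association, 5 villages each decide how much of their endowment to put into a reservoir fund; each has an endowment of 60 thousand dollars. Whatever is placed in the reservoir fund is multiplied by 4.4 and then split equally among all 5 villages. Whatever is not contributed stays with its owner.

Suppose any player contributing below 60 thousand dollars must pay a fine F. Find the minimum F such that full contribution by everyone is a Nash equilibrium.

7.20 thousand dollars

Given the others contribute fully, the best deviation is to contribute 0 (any partial contribution still incurs the fine and gives up units whose private return 0.8800 is below 1).
Deviating from 60 to 0 saves 60 thousand dollars but forfeits the deviator's share of the drop in the reservoir fund: 4.4/5 × 60 = 52.80.
So the deviation gain is 60 − 52.80 = 7.20, and the fine must be at least 7.20 thousand dollars to wipe it out.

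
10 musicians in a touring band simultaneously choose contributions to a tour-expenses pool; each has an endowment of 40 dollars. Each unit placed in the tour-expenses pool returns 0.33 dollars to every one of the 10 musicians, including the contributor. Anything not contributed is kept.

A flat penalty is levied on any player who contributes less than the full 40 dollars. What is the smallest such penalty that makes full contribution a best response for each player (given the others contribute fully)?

Given the others contribute fully, the best deviation is to contribute 0 (any partial contribution still incurs the fine and gives up units whose private return 0.33 is below 1).
Deviating from 40 to 0 saves 40 dollars but forfeits the deviator's share of the drop in the tour-expenses pool: 0.33 × 40 = 13.20.
So the deviation gain is 40 − 13.20 = 26.80, and the fine must be at least 26.80 dollars to wipe it out.

26.80 dollars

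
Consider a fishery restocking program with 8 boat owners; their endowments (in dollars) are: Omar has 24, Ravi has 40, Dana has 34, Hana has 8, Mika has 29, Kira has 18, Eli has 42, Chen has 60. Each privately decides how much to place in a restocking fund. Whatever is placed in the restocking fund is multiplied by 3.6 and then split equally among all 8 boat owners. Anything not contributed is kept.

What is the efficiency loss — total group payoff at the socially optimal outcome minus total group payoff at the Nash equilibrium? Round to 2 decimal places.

The private return per contributed unit is 3.6/8 = 0.4500 < 1 for every player regardless of endowment, so the Nash equilibrium is zero contribution and the group total is Σ E_j = 24 + 40 + 34 + 8 + 29 + 18 + 42 + 60 = 255.
Each contributed unit returns 3.600 to the group, so the social optimum is full contribution by everyone: group total = 3.600 × 255 = 918.00.
Efficiency loss = (3.600 − 1) × 255 = 663.00.

663.00 dollars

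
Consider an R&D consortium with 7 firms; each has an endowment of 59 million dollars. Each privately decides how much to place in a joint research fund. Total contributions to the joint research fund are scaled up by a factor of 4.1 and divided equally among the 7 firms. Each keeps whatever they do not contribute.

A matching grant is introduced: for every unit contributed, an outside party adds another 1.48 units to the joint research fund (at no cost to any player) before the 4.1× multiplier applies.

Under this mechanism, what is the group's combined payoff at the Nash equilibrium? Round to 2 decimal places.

4199.38 million dollars

The effective private return per unit is now 4.1 × 2.48 / 7 = 1.4526 > 1, so every player's dominant strategy flips to full contribution.
At the Nash equilibrium everyone contributes 59. Group total payoff = 4.1 × 2.48 × 413 = 4199.38.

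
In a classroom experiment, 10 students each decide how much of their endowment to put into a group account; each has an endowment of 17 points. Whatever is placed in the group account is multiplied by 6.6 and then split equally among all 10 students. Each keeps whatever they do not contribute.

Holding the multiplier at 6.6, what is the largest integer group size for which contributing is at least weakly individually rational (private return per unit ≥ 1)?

Private return per unit is 6.6/(group size), which is ≥ 1 whenever the group size is ≤ 6.6.
The largest such integer is 6.

6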